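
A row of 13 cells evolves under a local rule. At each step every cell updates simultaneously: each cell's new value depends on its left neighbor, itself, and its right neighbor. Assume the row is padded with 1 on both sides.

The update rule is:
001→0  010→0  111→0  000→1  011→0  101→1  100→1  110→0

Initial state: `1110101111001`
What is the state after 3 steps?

0001010000100
1100101110010
0010010001001

0010010001001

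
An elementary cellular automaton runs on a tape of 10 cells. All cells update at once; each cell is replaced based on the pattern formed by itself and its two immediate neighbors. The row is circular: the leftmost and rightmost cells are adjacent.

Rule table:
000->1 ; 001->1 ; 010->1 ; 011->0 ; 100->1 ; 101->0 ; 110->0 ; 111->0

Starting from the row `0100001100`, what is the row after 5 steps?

1111110011

step 1: 1111110011
step 2: 0000001100
step 3: 1111110011  (repeats step 1; period 2)
step 5: 1111110011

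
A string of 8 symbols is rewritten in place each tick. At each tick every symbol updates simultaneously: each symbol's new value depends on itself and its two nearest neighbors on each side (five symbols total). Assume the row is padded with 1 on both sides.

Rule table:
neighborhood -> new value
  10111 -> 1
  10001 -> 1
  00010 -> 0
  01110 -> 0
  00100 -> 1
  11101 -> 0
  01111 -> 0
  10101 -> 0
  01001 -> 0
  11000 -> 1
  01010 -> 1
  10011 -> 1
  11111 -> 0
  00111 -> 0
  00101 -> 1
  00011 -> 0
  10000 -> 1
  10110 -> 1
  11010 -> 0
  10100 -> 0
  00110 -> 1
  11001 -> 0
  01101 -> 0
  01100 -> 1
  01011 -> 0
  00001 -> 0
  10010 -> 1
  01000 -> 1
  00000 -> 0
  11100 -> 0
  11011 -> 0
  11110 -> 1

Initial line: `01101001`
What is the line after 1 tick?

01000010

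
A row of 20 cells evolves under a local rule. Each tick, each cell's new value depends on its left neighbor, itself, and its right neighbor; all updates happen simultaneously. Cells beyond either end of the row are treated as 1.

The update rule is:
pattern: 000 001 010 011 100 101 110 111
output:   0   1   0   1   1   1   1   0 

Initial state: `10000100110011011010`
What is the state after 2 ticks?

tick 1: 11001011111111111101
tick 2: 01110110000000000111

01110110000000000111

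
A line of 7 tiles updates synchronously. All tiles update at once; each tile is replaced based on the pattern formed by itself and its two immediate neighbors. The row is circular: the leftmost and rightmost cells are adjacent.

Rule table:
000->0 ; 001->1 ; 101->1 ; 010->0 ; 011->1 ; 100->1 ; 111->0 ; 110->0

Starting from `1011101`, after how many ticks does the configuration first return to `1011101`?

0110011
1101110
1011001
0110111
1101100
1011011
0110110
1101101
0011011
1110110
1001101
0111011
1100110
1011101

14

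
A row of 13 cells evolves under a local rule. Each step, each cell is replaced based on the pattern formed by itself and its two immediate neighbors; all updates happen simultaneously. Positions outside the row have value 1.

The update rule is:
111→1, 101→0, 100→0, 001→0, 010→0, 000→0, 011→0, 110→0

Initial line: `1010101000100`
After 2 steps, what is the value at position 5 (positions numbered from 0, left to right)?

0

step 1: 0000000000000
step 2: 0000000000000
position 5 holds 0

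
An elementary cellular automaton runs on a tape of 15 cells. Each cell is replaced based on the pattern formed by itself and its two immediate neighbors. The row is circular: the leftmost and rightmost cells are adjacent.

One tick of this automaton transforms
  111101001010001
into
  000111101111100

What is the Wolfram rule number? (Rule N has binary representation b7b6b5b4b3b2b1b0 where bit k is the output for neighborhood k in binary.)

position 0: 111 → 0  (bit 7 = 0)
position 3: 110 → 1  (bit 6 = 1)
position 4: 101 → 1  (bit 5 = 1)
position 6: 100 → 1  (bit 4 = 1)
position 14: 011 → 0  (bit 3 = 0)
position 5: 010 → 1  (bit 2 = 1)
position 7: 001 → 0  (bit 1 = 0)
position 12: 000 → 1  (bit 0 = 1)
bits b7..b0 = 01110101 = 117

117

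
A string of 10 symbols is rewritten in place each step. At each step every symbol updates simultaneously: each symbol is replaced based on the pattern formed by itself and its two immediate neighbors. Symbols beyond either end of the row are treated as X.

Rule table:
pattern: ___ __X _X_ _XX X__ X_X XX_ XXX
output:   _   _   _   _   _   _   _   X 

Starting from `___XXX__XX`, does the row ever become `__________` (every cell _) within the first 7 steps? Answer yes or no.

yes

____X____X
__________
all cells are _ at step 2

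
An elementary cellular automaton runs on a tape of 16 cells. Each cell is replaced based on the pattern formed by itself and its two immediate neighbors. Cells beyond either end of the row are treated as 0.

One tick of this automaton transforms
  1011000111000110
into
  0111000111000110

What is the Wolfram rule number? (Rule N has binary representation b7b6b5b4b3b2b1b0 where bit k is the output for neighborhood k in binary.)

232

position 8: 111 → 1  (bit 7 = 1)
position 3: 110 → 1  (bit 6 = 1)
position 1: 101 → 1  (bit 5 = 1)
position 4: 100 → 0  (bit 4 = 0)
position 2: 011 → 1  (bit 3 = 1)
position 0: 010 → 0  (bit 2 = 0)
position 6: 001 → 0  (bit 1 = 0)
position 5: 000 → 0  (bit 0 = 0)
bits b7..b0 = 11101000 = 232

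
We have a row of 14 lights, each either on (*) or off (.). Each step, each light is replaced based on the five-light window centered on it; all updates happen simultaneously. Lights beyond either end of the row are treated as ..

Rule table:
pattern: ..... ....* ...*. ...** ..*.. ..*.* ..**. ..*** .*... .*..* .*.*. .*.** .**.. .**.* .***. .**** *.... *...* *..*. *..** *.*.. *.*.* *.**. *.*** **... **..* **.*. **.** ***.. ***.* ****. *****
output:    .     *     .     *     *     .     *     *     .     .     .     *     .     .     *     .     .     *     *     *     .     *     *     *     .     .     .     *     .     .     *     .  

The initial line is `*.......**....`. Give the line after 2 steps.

*...****......

*.....***.....
*...****......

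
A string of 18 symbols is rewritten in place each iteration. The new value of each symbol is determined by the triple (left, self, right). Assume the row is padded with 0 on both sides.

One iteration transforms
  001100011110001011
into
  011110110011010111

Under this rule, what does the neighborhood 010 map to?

0

At position 14 the neighborhood is 010; the next row has 0 there.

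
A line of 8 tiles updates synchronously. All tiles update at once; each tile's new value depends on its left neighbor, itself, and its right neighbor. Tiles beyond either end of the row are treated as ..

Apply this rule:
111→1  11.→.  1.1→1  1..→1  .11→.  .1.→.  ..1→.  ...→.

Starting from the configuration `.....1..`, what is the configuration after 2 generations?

generation 1: ......1.
generation 2: .......1

.......1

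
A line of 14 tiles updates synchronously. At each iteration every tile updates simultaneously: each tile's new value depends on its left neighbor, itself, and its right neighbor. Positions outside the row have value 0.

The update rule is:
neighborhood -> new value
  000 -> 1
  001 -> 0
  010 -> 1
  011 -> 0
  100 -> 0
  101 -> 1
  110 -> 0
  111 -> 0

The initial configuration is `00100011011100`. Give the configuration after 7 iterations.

10101000100001
11111010101101
00000111110011
11110000000000
00000111111111
11110000000000  (repeats iteration 4; period 2)
iteration 7: 00000111111111

00000111111111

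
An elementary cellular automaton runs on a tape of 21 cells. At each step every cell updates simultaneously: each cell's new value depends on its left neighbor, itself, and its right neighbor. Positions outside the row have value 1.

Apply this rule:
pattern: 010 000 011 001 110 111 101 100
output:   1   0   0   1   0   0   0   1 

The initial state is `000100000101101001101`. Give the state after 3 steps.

100011011111111011110

step 1: 101110001100001110000
step 2: 000001010010010001001
step 3: 100011011111111011110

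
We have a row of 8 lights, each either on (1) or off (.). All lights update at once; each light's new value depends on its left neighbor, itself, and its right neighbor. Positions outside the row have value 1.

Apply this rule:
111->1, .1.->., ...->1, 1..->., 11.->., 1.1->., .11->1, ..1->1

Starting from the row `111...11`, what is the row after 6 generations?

11..1111
1..11111
..111111
.1111111
.1111111  (fixed point — unchanged through generation 6)

.1111111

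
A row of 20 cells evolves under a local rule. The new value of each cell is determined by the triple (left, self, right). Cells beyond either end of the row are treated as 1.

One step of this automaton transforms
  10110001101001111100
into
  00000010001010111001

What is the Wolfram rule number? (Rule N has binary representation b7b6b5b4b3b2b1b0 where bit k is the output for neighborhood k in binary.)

134

position 14: 111 → 1  (bit 7 = 1)
position 0: 110 → 0  (bit 6 = 0)
position 1: 101 → 0  (bit 5 = 0)
position 4: 100 → 0  (bit 4 = 0)
position 2: 011 → 0  (bit 3 = 0)
position 10: 010 → 1  (bit 2 = 1)
position 6: 001 → 1  (bit 1 = 1)
position 5: 000 → 0  (bit 0 = 0)
bits b7..b0 = 10000110 = 134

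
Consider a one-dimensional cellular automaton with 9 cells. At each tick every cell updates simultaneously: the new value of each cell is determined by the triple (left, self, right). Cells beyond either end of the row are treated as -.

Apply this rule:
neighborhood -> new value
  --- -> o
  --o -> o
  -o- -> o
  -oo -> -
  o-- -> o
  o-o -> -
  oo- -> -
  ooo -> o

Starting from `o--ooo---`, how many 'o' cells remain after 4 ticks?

ooo-o-ooo
-o--o--o-
ooooooooo
-ooooooo-
count of o: 7

7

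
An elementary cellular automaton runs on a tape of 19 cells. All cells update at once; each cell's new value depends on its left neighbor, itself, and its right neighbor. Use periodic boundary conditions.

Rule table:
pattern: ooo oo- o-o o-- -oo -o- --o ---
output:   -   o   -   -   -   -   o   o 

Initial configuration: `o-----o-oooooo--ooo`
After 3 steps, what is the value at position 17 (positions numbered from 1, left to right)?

o

step 1: o-oooo-------o-o---
step 2: -----o-oooooo----oo
step 3: -oooo-------o-ooo-o
position 17 holds o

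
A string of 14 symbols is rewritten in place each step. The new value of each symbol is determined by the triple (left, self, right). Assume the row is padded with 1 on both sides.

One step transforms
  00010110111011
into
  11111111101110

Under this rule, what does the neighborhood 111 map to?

0

At position 9 the neighborhood is 111; the next row has 0 there.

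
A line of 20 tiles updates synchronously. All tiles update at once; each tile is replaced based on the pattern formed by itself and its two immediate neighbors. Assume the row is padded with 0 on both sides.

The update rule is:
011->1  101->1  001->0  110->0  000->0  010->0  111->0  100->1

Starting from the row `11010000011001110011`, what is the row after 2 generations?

generation 1: 10101000010101001010
generation 2: 01010100001010100101

01010100001010100101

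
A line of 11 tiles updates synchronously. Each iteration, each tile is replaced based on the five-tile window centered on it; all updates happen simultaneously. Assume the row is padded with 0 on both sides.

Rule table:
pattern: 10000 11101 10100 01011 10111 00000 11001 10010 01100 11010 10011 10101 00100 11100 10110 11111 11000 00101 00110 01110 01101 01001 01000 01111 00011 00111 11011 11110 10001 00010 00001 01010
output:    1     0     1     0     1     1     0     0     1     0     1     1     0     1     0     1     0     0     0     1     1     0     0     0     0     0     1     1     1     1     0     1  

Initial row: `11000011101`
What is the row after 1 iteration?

01010001001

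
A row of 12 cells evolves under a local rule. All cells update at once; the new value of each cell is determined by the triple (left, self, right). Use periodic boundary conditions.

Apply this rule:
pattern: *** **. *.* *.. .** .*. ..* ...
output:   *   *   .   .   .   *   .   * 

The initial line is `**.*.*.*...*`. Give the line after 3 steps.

**.*.*.*.*..
.*.*.*.*.*..
.*.*.*.*.*.*

.*.*.*.*.*.*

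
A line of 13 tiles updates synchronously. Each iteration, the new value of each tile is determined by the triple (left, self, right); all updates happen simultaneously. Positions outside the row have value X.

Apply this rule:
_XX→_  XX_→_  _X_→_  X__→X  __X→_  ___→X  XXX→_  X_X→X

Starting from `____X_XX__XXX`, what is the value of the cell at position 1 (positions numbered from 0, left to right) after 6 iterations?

X

XXX__X__X____
___X__X__XXX_
XX__X__X____X
__X__X__XXX__
X__X__X____X_
_X__X__XXX__X
position 1 holds X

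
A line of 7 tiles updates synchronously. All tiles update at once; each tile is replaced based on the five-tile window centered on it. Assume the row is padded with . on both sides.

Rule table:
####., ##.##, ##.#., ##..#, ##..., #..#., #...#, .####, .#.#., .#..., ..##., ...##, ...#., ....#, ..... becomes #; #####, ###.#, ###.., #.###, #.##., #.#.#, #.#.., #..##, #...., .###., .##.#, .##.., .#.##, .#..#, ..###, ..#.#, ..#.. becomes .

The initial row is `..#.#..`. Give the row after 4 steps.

#.#.#.#

##.#.#.
#.#.#.#
.#.#.#.
#.#.#.#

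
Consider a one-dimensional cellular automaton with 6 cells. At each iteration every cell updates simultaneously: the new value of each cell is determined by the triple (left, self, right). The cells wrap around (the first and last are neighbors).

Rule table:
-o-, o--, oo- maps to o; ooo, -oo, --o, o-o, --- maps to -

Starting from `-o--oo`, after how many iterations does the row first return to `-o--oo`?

6

-oo--o
--oo-o
o--o-o
oo-o--
-o-oo-
-o--oo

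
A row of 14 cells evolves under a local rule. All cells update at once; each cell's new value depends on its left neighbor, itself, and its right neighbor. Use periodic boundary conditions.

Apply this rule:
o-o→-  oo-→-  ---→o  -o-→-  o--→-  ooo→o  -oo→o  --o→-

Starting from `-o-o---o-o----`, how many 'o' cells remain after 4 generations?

3

-----o-----ooo
-ooo---ooo-oo-
-oo--o-oo--o--
-o-----o-----o
count of o: 3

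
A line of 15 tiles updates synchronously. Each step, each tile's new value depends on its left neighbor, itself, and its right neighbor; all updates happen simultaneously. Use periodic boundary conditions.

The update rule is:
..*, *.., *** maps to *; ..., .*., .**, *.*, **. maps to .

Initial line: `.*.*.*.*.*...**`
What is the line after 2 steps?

step 1: ..........*.*..
step 2: .........*...*.

.........*...*.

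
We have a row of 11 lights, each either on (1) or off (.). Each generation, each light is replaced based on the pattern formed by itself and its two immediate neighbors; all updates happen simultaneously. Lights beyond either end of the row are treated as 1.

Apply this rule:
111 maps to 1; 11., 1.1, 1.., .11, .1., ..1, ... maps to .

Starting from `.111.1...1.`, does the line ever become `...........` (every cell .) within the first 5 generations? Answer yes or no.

yes

..1........
...........
all cells are . at generation 2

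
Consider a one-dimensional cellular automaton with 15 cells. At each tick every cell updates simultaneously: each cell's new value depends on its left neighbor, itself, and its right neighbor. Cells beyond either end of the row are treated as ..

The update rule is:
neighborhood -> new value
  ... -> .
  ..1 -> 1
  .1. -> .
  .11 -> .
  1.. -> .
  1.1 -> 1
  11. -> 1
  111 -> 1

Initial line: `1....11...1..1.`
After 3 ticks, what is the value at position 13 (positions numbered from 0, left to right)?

.

....1.1..1..1..
...1.1..1..1...
..1.1..1..1....
position 13 holds .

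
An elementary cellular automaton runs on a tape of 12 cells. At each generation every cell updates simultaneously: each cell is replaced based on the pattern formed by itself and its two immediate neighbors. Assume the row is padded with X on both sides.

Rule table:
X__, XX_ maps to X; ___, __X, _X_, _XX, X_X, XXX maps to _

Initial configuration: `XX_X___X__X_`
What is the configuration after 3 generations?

_X__X___X___
__X__X___X__
X__X__X___X_

X__X__X___X_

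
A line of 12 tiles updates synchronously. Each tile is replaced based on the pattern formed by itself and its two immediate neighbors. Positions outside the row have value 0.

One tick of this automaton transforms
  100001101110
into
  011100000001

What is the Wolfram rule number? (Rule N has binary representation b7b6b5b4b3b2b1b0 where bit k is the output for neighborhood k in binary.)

17

position 9: 111 → 0  (bit 7 = 0)
position 6: 110 → 0  (bit 6 = 0)
position 7: 101 → 0  (bit 5 = 0)
position 1: 100 → 1  (bit 4 = 1)
position 5: 011 → 0  (bit 3 = 0)
position 0: 010 → 0  (bit 2 = 0)
position 4: 001 → 0  (bit 1 = 0)
position 2: 000 → 1  (bit 0 = 1)
bits b7..b0 = 00010001 = 17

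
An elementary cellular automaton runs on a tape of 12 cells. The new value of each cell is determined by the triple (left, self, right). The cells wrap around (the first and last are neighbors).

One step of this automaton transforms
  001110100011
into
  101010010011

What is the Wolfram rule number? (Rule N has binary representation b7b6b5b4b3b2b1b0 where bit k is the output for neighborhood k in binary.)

position 3: 111 → 0  (bit 7 = 0)
position 4: 110 → 1  (bit 6 = 1)
position 5: 101 → 0  (bit 5 = 0)
position 0: 100 → 1  (bit 4 = 1)
position 2: 011 → 1  (bit 3 = 1)
position 6: 010 → 0  (bit 2 = 0)
position 1: 001 → 0  (bit 1 = 0)
position 8: 000 → 0  (bit 0 = 0)
bits b7..b0 = 01011000 = 88

88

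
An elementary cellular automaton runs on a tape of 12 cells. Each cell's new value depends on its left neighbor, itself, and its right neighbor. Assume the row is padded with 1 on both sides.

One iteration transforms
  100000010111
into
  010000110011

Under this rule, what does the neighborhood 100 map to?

At position 1 the neighborhood is 100; the next row has 1 there.

1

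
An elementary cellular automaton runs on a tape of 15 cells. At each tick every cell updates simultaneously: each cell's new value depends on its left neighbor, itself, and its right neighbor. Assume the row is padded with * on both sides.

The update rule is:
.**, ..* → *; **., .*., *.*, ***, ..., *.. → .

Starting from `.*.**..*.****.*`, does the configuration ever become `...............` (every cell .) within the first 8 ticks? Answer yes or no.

no

...*..*..*....*
..*..*..*....**
.*..*..*....**.
...*..*....**..
..*..*....**..*
.*..*....**..**
...*....**..**.
..*....**..**..
tick 8 is ..*....**..**.., still not uniform .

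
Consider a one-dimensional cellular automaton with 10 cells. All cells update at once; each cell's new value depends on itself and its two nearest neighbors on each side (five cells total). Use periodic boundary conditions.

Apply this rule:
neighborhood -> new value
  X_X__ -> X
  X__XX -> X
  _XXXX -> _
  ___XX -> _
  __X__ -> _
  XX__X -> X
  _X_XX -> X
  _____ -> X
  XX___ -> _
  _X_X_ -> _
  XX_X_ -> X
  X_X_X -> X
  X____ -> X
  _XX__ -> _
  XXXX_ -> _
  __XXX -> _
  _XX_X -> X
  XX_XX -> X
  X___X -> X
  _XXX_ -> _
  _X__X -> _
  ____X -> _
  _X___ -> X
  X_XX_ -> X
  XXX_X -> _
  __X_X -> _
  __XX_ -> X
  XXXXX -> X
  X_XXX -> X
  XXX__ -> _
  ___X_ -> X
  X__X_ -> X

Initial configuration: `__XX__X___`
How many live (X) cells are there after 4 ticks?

__X_XX_XXX
XX_XXXXX__
XXXX_X__XX
XX__XX_X__
count of X: 5

5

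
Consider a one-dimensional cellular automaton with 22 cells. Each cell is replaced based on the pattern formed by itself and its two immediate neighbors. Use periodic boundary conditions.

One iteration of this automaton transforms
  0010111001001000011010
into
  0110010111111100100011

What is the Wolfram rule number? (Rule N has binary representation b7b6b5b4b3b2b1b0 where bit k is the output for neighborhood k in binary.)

position 5: 111 → 1  (bit 7 = 1)
position 6: 110 → 0  (bit 6 = 0)
position 3: 101 → 0  (bit 5 = 0)
position 7: 100 → 1  (bit 4 = 1)
position 4: 011 → 0  (bit 3 = 0)
position 2: 010 → 1  (bit 2 = 1)
position 1: 001 → 1  (bit 1 = 1)
position 0: 000 → 0  (bit 0 = 0)
bits b7..b0 = 10010110 = 150

150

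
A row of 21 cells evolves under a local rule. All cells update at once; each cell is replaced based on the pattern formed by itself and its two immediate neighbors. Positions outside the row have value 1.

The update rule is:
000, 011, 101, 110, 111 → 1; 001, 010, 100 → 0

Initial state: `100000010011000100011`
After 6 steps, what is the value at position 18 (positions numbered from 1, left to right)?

1

101111000011010001011
111111011011100100111
111111111111100000111
111111111111101110111
111111111111111111111
111111111111111111111
position 18 holds 1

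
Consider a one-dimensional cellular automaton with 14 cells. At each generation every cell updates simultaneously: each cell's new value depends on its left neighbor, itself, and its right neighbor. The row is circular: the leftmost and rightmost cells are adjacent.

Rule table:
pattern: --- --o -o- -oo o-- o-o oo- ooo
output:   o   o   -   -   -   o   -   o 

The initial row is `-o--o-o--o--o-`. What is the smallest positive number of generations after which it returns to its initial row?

14

o--o-o--o--o--
--o-o--o--o--o
-o-o--o--o--o-
o-o--o--o--o--
-o--o--o--o--o
o--o--o--o--o-
--o--o--o--o-o
-o--o--o--o-o-
o--o--o--o-o--
--o--o--o-o--o
-o--o--o-o--o-
o--o--o-o--o--
--o--o-o--o--o
-o--o-o--o--o-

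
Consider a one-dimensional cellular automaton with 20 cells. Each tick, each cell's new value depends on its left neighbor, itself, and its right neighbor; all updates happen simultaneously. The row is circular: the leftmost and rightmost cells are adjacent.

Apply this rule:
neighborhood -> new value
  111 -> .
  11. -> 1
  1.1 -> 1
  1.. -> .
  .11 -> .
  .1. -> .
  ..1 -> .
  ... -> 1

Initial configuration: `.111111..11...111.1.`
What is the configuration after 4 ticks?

111..1..111111111...

......1...1.1...11..
11111...1..1..1..1.1
....1.1...........1.
111..1..111111111...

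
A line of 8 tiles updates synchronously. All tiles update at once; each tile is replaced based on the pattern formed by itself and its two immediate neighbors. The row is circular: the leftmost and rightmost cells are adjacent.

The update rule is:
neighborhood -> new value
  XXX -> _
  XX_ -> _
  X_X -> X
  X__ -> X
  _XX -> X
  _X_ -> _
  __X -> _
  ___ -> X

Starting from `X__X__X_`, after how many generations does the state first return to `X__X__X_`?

8

_X__X__X
X_X__X__
_X_X__X_
__X_X__X
X__X_X__
_X__X_X_
__X__X_X
X__X__X_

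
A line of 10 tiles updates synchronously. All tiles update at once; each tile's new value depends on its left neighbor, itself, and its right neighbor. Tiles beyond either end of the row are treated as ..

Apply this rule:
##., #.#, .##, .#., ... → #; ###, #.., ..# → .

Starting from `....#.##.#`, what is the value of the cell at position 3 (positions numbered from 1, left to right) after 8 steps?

.

###.######
#.###....#
###.#.##.#
#.########
###......#
#.#.####.#
#####..###
#...#..#.#
position 3 holds .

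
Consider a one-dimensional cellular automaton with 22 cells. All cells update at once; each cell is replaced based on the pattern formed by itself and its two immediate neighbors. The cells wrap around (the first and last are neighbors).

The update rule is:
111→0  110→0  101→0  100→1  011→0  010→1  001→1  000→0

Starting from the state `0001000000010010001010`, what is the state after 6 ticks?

0011100001000100001110

0011100000111111011011
1100010001000000000000
0010111011100000000001
1110000000010000000011
0001000000111000000100
0011100001000100001110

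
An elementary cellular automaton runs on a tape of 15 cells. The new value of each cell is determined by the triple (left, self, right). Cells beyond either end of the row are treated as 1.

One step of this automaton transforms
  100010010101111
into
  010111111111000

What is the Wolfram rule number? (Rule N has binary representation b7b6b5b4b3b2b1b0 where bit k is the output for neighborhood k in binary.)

62

position 12: 111 → 0  (bit 7 = 0)
position 0: 110 → 0  (bit 6 = 0)
position 8: 101 → 1  (bit 5 = 1)
position 1: 100 → 1  (bit 4 = 1)
position 11: 011 → 1  (bit 3 = 1)
position 4: 010 → 1  (bit 2 = 1)
position 3: 001 → 1  (bit 1 = 1)
position 2: 000 → 0  (bit 0 = 0)
bits b7..b0 = 00111110 = 62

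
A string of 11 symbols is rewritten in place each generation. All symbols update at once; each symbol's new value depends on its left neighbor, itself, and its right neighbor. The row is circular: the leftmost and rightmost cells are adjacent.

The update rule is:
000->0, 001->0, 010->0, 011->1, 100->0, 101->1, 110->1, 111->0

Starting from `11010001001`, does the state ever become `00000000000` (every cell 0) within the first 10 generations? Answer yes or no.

generation 1: 01100000001
generation 2: 11100000000
generation 3: 10100000000
generation 4: 01000000000
generation 5: 00000000000
all cells are 0 at generation 5

yes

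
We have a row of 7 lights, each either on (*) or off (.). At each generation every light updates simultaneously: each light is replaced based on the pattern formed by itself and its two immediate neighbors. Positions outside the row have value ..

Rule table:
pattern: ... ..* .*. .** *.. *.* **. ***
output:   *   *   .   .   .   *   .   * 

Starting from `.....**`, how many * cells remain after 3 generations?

3

generation 1: *****..
generation 2: .***..*
generation 3: *.*..*.
count of *: 3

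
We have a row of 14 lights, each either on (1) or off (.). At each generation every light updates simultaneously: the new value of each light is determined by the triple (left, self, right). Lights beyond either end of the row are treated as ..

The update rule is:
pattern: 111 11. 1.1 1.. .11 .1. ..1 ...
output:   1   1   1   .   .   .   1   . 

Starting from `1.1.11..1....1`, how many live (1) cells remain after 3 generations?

generation 1: .1.1.1.1....1.
generation 2: 1.1.1.1....1..
generation 3: .1.1.1....1...
count of 1: 4

4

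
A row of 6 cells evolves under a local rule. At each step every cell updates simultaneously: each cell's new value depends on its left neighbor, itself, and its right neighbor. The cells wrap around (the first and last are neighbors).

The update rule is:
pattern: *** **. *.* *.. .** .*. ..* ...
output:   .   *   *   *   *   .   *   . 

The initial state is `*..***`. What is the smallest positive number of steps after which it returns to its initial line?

****..
*..***

2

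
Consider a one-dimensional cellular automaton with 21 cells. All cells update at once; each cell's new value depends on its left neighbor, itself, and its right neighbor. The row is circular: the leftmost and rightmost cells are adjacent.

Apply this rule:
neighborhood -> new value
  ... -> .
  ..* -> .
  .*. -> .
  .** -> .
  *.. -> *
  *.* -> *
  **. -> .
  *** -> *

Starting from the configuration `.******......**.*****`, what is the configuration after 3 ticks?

tick 1: *.****.*.......*.***.
tick 2: .*.**.*.*.......*.*.*
tick 3: *.*..*.*.*.......*.*.

*.*..*.*.*.......*.*.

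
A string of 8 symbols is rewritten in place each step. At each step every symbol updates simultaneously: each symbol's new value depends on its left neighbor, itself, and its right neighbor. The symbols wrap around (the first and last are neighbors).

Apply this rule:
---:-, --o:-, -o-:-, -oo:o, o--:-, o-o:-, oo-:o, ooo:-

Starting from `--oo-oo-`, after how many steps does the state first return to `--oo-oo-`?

1

--oo-oo-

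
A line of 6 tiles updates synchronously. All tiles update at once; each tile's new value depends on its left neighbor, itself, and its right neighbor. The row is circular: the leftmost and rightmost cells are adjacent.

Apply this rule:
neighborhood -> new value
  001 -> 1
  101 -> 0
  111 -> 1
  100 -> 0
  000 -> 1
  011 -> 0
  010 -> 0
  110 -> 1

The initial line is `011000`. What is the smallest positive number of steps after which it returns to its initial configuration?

6

step 1: 101011
step 2: 100001
step 3: 101110
step 4: 000110
step 5: 111010
step 6: 011000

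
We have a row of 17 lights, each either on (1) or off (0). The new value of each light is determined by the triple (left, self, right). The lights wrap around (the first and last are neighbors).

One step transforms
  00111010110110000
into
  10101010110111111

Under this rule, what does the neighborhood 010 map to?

1

At position 6 the neighborhood is 010; the next row has 1 there.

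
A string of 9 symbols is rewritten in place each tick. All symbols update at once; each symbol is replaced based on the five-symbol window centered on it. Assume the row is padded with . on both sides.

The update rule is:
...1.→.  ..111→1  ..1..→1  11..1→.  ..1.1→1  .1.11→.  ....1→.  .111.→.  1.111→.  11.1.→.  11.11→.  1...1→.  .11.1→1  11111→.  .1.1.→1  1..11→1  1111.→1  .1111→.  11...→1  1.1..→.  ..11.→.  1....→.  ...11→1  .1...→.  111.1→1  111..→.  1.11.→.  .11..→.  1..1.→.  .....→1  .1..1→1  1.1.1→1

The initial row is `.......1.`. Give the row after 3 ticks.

11.1...1.

tick 1: 11111..1.
tick 2: 1..1...1.
tick 3: 11.1...1.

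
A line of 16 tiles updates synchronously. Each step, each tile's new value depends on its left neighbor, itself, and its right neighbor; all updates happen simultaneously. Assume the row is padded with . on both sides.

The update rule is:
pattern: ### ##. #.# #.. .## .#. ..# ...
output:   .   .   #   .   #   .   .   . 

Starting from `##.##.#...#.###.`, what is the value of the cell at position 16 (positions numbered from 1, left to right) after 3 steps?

#.##.#.....##...
.##.#......#....
.#.#............
position 16 holds .

.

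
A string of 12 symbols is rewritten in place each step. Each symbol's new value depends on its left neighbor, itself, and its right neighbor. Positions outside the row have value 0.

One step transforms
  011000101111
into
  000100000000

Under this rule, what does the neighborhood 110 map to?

At position 2 the neighborhood is 110; the next row has 0 there.

0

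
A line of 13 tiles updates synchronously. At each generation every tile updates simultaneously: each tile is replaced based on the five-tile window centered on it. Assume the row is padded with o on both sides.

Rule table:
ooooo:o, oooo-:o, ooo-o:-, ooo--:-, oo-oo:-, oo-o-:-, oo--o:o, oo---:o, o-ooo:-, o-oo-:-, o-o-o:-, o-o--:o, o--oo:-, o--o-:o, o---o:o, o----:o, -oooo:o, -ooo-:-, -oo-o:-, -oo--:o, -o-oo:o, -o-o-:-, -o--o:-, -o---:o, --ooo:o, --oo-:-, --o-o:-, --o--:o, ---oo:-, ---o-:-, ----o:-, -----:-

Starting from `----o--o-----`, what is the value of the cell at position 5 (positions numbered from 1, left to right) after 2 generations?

oo--o-oooo---
o-oo-o-oo-oo-
position 5 holds -

-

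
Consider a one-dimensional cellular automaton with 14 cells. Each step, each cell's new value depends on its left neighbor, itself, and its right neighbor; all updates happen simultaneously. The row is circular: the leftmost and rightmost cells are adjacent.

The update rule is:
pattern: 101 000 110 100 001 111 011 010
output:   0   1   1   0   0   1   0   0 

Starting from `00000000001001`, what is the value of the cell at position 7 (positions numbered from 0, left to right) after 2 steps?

1

01111111100000
00111111101111
position 7 holds 1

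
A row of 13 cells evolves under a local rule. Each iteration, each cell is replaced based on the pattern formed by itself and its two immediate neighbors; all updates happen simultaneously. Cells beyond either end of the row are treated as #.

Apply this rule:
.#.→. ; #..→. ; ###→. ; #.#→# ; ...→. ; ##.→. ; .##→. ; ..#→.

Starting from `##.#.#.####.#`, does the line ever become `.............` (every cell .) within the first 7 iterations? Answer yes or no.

iteration 1: ..#.#.#....#.
iteration 2: ...#.#......#
iteration 3: ....#........
iteration 4: .............
all cells are . at iteration 4

yes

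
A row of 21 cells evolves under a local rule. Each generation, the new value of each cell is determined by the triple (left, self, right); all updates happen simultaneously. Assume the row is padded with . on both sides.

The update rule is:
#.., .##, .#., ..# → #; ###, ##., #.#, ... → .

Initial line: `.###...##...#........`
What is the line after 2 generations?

generation 1: ##..#.##.#.###.......
generation 2: #.###.#..#.#..#......

#.###.#..#.#..#......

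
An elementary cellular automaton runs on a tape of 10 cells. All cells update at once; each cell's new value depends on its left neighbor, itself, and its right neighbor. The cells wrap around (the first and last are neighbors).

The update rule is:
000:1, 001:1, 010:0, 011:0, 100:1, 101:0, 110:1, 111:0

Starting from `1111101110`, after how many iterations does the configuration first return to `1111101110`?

20

0000100010
1111011101
0001000100
1110111011
0010001000
1101110111
0100010000
1011101111
1000100000
0111011111
0001000001
1110111110
0010000010
1101111101
0100000100
1011111011
1000001000
0111110111
0000010001
1111101110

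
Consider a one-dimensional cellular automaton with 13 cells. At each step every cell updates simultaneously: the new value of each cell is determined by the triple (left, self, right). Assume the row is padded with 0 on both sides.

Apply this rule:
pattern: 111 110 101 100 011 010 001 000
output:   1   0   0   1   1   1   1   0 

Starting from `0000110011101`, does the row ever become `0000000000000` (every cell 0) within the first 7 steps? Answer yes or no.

0001101111001
0011001110111
0110111100110
1100111011101
1011110011001
1011101110111
1011001100110
step 7 is 1011001100110, still not uniform 0

no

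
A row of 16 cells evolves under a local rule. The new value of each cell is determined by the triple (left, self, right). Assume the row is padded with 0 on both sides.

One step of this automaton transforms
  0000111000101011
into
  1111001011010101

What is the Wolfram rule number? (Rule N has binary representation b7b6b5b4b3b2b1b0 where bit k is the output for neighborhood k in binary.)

position 5: 111 → 0  (bit 7 = 0)
position 6: 110 → 1  (bit 6 = 1)
position 11: 101 → 1  (bit 5 = 1)
position 7: 100 → 0  (bit 4 = 0)
position 4: 011 → 0  (bit 3 = 0)
position 10: 010 → 0  (bit 2 = 0)
position 3: 001 → 1  (bit 1 = 1)
position 0: 000 → 1  (bit 0 = 1)
bits b7..b0 = 01100011 = 99

99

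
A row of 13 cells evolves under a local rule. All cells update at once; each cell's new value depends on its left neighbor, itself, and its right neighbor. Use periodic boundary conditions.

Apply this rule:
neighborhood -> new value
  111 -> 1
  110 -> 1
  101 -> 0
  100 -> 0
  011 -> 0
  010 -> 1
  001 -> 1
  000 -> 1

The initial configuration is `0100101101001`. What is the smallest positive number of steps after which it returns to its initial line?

0101100101011
0100101101001

2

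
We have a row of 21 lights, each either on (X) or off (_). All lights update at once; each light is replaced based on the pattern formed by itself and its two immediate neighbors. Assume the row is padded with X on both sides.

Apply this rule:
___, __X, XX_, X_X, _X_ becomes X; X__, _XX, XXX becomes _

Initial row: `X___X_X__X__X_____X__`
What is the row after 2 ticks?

tick 1: X_XXXXX_XX_XX_XXXXX_X
tick 2: XX____XX_XX_XX____XX_

XX____XX_XX_XX____XX_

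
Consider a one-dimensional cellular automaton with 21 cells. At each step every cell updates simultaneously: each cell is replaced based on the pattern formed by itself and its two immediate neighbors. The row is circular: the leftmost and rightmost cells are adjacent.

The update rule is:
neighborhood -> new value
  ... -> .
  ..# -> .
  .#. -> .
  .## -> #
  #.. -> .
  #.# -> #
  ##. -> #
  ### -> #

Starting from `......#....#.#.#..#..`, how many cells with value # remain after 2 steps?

1

step 1: ............#.#......
step 2: .............#.......
count of #: 1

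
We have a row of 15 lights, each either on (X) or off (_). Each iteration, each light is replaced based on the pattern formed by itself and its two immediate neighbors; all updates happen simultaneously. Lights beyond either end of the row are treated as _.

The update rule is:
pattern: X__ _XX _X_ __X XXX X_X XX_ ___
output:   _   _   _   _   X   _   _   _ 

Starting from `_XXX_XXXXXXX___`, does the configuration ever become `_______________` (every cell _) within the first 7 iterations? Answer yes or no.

__X___XXXXX____
_______XXX_____
________X______
_______________
all cells are _ at iteration 4

yes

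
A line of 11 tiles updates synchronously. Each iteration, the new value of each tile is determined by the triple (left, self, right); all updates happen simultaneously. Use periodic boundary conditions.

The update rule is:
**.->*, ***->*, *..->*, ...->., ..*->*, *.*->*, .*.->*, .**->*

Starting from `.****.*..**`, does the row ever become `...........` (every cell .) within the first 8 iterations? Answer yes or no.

no

***********
***********  (fixed point — unchanged through iteration 8)
iteration 8 is ***********, still not uniform .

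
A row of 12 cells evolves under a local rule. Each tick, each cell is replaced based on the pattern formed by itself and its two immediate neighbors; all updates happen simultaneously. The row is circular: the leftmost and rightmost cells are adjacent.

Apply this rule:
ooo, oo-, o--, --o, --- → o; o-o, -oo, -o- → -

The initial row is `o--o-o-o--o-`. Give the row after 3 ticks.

o--ooooo--oo

-oo-----oo--
o-oooooo-ooo
o--ooooo--oo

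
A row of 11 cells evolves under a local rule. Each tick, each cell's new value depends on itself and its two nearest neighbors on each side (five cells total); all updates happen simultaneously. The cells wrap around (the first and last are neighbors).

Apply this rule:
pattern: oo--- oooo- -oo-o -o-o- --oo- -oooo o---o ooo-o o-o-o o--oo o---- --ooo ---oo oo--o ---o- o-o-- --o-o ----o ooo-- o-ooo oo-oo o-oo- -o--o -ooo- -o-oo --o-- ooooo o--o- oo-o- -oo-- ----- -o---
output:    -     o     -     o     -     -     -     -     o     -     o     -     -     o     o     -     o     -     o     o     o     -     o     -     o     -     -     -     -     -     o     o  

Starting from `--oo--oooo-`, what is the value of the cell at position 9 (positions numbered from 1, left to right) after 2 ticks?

-

----o---oo-
oo-o-o-----
position 9 holds -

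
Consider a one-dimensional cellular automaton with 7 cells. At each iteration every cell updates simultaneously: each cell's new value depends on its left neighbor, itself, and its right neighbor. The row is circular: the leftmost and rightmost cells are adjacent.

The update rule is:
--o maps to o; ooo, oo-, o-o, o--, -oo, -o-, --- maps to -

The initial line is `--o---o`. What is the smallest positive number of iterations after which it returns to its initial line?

7

iteration 1: -o---o-
iteration 2: o---o--
iteration 3: ---o--o
iteration 4: --o--o-
iteration 5: -o--o--
iteration 6: o--o---
iteration 7: --o---o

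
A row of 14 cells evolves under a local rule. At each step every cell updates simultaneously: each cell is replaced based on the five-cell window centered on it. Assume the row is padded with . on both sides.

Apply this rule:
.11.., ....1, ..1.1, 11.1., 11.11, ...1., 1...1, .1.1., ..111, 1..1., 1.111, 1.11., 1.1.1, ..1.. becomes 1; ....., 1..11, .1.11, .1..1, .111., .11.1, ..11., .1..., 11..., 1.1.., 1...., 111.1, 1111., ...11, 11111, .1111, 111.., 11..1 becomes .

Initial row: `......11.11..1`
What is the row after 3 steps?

....1...111.11
..111.1.1..111
1.1..111...1..

1.1..111...1..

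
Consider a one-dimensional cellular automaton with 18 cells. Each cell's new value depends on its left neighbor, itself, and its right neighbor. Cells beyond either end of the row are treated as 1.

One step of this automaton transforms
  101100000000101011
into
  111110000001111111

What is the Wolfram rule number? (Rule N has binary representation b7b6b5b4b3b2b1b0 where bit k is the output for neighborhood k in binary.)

254

position 17: 111 → 1  (bit 7 = 1)
position 0: 110 → 1  (bit 6 = 1)
position 1: 101 → 1  (bit 5 = 1)
position 4: 100 → 1  (bit 4 = 1)
position 2: 011 → 1  (bit 3 = 1)
position 12: 010 → 1  (bit 2 = 1)
position 11: 001 → 1  (bit 1 = 1)
position 5: 000 → 0  (bit 0 = 0)
bits b7..b0 = 11111110 = 254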